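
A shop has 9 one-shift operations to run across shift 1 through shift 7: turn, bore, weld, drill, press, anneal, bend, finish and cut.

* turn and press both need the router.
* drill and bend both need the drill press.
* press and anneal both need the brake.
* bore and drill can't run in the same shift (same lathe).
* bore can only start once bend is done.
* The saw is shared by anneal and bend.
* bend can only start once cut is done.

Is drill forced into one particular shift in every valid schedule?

No

drill can be shift 1 (e.g. anneal=shift 1; bend=shift 2; cut=shift 1; finish=shift 1; weld=shift 1; bore=shift 3; drill=shift 1; press=shift 2; turn=shift 1) or shift 2 (e.g. turn in shift 1; anneal in shift 1; finish in shift 1; bore in shift 4; bend in shift 3; cut in shift 1; weld in shift 1; drill in shift 2; press in shift 2).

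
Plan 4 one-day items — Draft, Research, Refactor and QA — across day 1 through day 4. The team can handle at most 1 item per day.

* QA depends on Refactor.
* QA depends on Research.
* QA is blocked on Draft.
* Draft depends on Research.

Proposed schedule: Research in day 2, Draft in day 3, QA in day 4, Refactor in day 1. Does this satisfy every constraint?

Draft depends on Research — holds.
QA depends on Research — holds.
QA is blocked on Draft — holds.
The team can handle at most 1 item per day — holds.
QA depends on Refactor — holds.

Valid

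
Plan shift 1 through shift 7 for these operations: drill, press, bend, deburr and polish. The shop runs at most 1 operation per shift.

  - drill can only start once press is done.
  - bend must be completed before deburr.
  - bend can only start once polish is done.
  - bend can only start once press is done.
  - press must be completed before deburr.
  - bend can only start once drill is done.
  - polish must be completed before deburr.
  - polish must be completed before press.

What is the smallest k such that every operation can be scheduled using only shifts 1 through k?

The precedence chain requires at least 5 distinct shifts.
With at most 1 per shift and 5 operations, at least 5 shifts are needed.
5 works (last occupied shift: shift 5): for example polish in shift 1; deburr in shift 5; bend in shift 4; press in shift 2; drill in shift 3.

5 shifts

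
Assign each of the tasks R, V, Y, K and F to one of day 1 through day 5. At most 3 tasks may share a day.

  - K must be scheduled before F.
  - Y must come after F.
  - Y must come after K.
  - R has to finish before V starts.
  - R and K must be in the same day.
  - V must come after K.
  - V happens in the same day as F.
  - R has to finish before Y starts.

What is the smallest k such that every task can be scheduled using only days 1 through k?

3 days

The precedence chain requires at least 3 distinct days.
With at most 3 per day and 5 tasks, at least 2 days are needed.
3 works (last occupied day: day 3): for example F -> day 2, Y -> day 3, V -> day 2, K -> day 1, R -> day 1.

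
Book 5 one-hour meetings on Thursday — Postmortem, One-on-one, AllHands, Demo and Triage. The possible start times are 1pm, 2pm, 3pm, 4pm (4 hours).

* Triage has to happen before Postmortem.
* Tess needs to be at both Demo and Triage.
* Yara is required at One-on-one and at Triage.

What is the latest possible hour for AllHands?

4pm

AllHands at 4pm is achievable: Demo -> 2pm, AllHands -> 4pm, Triage -> 1pm, Postmortem -> 2pm, One-on-one -> 2pm.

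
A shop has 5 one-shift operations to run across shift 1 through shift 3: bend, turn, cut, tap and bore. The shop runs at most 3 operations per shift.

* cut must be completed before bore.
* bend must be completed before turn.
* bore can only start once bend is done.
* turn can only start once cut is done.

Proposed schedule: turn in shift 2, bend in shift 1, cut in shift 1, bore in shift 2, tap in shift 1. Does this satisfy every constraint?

Yes

bend must be completed before turn — holds.
turn can only start once cut is done — holds.
cut must be completed before bore — holds.
bore can only start once bend is done — holds.
The shop runs at most 3 operations per shift — holds.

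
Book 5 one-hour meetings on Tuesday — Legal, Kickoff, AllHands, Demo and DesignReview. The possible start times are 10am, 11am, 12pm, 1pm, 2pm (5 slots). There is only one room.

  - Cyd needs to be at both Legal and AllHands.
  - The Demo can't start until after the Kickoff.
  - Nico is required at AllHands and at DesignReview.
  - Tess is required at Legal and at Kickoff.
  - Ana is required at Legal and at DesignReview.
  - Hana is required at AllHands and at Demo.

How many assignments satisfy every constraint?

60

Splitting on Legal: it can be 10am (12), 11am (12), 12pm (12), 1pm (12), 2pm (12). Listing each branch's schedules as (Kickoff, AllHands, Demo, DesignReview):
Legal=10am: (11am,12pm,1pm,2pm) (11am,12pm,2pm,1pm) (11am,1pm,12pm,2pm) (11am,1pm,2pm,12pm) (11am,2pm,12pm,1pm) (11am,2pm,1pm,12pm) (12pm,11am,1pm,2pm) (12pm,11am,2pm,1pm) (12pm,1pm,2pm,11am) (12pm,2pm,1pm,11am) (1pm,11am,2pm,12pm) (1pm,12pm,2pm,11am) — 12.
Legal=11am: (10am,12pm,1pm,2pm) (10am,12pm,2pm,1pm) (10am,1pm,12pm,2pm) (10am,1pm,2pm,12pm) (10am,2pm,12pm,1pm) (10am,2pm,1pm,12pm) (12pm,10am,1pm,2pm) (12pm,10am,2pm,1pm) (12pm,1pm,2pm,10am) (12pm,2pm,1pm,10am) (1pm,10am,2pm,12pm) (1pm,12pm,2pm,10am) — 12.
Legal=12pm: (10am,11am,1pm,2pm) (10am,11am,2pm,1pm) (10am,1pm,11am,2pm) (10am,1pm,2pm,11am) (10am,2pm,11am,1pm) (10am,2pm,1pm,11am) (11am,10am,1pm,2pm) (11am,10am,2pm,1pm) (11am,1pm,2pm,10am) (11am,2pm,1pm,10am) (1pm,10am,2pm,11am) (1pm,11am,2pm,10am) — 12.
Legal=1pm: (10am,11am,12pm,2pm) (10am,11am,2pm,12pm) (10am,12pm,11am,2pm) (10am,12pm,2pm,11am) (10am,2pm,11am,12pm) (10am,2pm,12pm,11am) (11am,10am,12pm,2pm) (11am,10am,2pm,12pm) (11am,12pm,2pm,10am) (11am,2pm,12pm,10am) (12pm,10am,2pm,11am) (12pm,11am,2pm,10am) — 12.
Legal=2pm: (10am,11am,12pm,1pm) (10am,11am,1pm,12pm) (10am,12pm,11am,1pm) (10am,12pm,1pm,11am) (10am,1pm,11am,12pm) (10am,1pm,12pm,11am) (11am,10am,12pm,1pm) (11am,10am,1pm,12pm) (11am,12pm,1pm,10am) (11am,1pm,12pm,10am) (12pm,10am,1pm,11am) (12pm,11am,1pm,10am) — 12.
Summing: 12 + 12 + 12 + 12 + 12 = 60.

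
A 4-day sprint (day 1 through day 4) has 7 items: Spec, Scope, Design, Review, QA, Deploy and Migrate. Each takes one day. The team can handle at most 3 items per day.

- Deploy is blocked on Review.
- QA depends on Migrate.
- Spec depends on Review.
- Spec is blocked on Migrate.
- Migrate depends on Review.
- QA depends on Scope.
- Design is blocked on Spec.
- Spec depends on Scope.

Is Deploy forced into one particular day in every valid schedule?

Deploy can be day 2 (e.g. Deploy -> day 2, Scope -> day 1, Spec -> day 3, Review -> day 1, Migrate -> day 2, Design -> day 4, QA -> day 3) or day 3 (e.g. Review -> day 1, Spec -> day 3, Migrate -> day 2, Scope -> day 1, Design -> day 4, QA -> day 3, Deploy -> day 3).

No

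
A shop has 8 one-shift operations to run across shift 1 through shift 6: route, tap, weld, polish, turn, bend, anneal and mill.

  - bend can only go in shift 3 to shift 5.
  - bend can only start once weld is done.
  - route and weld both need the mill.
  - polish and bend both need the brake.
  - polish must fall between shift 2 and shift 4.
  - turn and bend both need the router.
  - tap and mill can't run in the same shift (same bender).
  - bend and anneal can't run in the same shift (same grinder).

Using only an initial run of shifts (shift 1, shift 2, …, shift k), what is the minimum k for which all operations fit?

3 shifts

The precedence chain requires at least 2 distinct shifts.
bend can't be placed before shift 3, so the schedule must run through at least shift 3.
3 works (last occupied shift: shift 3): for example mill in shift 2; turn in shift 1; route in shift 2; tap in shift 1; weld in shift 1; anneal in shift 1; polish in shift 2; bend in shift 3.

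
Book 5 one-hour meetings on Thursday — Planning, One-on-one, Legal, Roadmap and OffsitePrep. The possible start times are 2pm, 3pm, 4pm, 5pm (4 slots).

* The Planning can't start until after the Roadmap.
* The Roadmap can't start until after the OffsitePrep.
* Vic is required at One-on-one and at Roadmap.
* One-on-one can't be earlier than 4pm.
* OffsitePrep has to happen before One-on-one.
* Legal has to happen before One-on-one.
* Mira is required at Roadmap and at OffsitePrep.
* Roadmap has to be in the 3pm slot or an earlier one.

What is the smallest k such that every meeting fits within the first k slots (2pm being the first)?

3

The precedence chain requires at least 3 distinct slots.
3 works (last occupied slot: 4pm): for example Roadmap -> 3pm, Legal -> 2pm, OffsitePrep -> 2pm, Planning -> 4pm, One-on-one -> 4pm.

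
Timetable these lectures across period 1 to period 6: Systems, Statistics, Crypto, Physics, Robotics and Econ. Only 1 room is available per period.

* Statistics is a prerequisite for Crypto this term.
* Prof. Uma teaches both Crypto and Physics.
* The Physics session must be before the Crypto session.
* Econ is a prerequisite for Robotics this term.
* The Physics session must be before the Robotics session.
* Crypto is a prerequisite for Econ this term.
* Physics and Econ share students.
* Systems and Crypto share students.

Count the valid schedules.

Splitting on Statistics: it can be period 1 (5), period 2 (5), period 3 (2). Listing each branch's schedules as (Systems, Crypto, Physics, Robotics, Econ) by period number:
Statistics=period 1: (2,4,3,6,5) (3,4,2,6,5) (4,3,2,6,5) (5,3,2,6,4) (6,3,2,5,4) — 5.
Statistics=period 2: (1,4,3,6,5) (3,4,1,6,5) (4,3,1,6,5) (5,3,1,6,4) (6,3,1,5,4) — 5.
Statistics=period 3: (1,4,2,6,5) (2,4,1,6,5) — 2.
Summing: 5 + 5 + 2 = 12.

12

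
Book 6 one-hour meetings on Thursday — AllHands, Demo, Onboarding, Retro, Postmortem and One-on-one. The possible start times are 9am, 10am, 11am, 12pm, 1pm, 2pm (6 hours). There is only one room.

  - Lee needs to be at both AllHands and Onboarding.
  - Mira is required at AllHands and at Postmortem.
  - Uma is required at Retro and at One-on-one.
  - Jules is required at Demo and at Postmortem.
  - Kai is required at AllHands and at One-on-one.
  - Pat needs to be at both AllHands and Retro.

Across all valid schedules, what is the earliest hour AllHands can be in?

AllHands at 9am is achievable: One-on-one in 2pm, AllHands in 9am, Demo in 10am, Retro in 12pm, Postmortem in 1pm, Onboarding in 11am.

9am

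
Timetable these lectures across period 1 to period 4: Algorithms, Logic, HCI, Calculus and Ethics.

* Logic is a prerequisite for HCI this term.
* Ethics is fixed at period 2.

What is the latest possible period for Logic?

period 3

Downstream work caps Logic at period 3.
Logic at period 3 is achievable: HCI in period 4; Calculus in period 1; Algorithms in period 1; Ethics in period 2; Logic in period 3.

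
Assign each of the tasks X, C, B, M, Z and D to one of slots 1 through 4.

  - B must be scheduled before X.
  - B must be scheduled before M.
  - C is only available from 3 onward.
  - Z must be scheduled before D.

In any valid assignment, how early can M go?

2

Precedence pushes M to at least 2.
M at 2 is achievable: X -> 2, M -> 2, D -> 2, C -> 3, Z -> 1, B -> 1.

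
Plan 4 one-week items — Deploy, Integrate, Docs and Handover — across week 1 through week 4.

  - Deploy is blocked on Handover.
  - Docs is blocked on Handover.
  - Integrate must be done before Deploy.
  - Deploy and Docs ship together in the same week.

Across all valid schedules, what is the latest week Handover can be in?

Downstream work caps Handover at week 3.
Handover at week 3 is achievable: Docs in week 4; Deploy in week 4; Integrate in week 1; Handover in week 3.

week 3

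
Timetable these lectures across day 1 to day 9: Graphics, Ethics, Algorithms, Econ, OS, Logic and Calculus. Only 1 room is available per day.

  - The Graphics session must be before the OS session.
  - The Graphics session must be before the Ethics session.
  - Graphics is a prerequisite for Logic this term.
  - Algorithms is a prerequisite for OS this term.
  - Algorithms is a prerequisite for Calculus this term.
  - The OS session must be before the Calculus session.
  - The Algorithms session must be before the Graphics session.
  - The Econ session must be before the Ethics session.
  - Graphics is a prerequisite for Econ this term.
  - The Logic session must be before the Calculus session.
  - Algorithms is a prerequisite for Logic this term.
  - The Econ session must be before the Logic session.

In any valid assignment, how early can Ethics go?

Precedence pushes Ethics to at least day 4.
Ethics at day 4 is achievable: OS in day 6, Graphics in day 2, Calculus in day 7, Ethics in day 4, Algorithms in day 1, Logic in day 5, Econ in day 3.

day 4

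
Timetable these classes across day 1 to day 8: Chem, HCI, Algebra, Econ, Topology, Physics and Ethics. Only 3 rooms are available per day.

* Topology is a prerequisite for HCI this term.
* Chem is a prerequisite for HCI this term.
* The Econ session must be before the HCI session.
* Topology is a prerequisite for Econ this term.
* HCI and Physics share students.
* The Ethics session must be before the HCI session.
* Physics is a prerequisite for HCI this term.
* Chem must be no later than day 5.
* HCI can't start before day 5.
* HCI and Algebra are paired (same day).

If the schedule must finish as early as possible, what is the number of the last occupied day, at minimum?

5

The precedence chain requires at least 3 distinct days.
With at most 3 per day and 7 classes, at least 3 days are needed.
HCI can't be placed before day 5, so the schedule must run through at least day 5.
5 works (last occupied day: day 5): for example Algebra in day 5, Physics in day 1, HCI in day 5, Chem in day 1, Ethics in day 2, Econ in day 2, Topology in day 1.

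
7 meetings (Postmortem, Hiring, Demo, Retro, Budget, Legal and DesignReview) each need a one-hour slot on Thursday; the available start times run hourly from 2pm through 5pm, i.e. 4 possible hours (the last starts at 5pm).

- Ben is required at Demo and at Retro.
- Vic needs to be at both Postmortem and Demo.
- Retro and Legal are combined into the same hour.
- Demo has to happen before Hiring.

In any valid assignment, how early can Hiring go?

3pm

Precedence pushes Hiring to at least 3pm.
Hiring at 3pm is achievable: Demo in 2pm; Hiring in 3pm; Budget in 2pm; DesignReview in 2pm; Postmortem in 3pm; Retro in 3pm; Legal in 3pm.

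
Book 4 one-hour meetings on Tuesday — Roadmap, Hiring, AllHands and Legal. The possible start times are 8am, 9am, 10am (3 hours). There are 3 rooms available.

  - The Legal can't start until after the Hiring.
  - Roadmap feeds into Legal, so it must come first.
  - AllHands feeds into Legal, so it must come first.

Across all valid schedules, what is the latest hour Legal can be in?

10am

Precedence pushes Legal to at least 9am.
Legal at 10am is achievable: AllHands=8am; Roadmap=8am; Legal=10am; Hiring=8am.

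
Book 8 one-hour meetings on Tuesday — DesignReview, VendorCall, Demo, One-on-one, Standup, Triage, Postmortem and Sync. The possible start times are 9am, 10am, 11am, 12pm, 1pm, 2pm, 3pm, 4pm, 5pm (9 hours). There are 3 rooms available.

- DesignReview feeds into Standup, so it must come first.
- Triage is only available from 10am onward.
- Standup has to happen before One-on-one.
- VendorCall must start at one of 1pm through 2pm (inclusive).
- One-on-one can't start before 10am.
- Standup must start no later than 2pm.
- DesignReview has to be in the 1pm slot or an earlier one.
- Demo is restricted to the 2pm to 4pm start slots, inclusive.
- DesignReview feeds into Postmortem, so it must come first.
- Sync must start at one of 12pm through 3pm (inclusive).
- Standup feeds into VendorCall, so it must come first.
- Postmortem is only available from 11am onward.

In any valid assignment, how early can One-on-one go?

11am

One-on-one is available from 10am; precedence pushes One-on-one to at least 11am.
One-on-one at 11am is achievable: Triage in 10am; Demo in 2pm; VendorCall in 1pm; Sync in 12pm; Standup in 10am; One-on-one in 11am; DesignReview in 9am; Postmortem in 11am.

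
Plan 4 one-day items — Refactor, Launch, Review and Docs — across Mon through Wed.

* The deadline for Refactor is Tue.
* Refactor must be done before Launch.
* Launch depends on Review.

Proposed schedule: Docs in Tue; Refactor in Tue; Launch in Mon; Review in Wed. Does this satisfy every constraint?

Refactor must be done before Launch — violated.
Launch depends on Review — violated.
The deadline for Refactor is Tue — holds.

No — it violates: Launch depends on Review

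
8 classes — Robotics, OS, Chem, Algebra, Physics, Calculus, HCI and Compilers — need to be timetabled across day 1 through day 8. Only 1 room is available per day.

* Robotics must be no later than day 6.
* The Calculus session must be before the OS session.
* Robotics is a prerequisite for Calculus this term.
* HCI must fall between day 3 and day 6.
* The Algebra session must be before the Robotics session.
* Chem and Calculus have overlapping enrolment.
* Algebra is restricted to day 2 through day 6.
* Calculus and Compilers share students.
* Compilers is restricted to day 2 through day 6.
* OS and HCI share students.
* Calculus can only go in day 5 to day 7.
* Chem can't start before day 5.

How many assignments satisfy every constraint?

Splitting on Robotics: it can be day 3 (12), day 4 (18), day 5 (12), day 6 (4). Listing each branch's schedules as (OS, Chem, Algebra, Physics, Calculus, HCI, Compilers) by day number:
Robotics=day 3: (7,8,2,1,5,4,6) (7,8,2,1,5,6,4) (7,8,2,1,6,4,5) (7,8,2,1,6,5,4) (8,5,2,1,7,4,6) (8,5,2,1,7,6,4) (8,6,2,1,7,4,5) (8,6,2,1,7,5,4) (8,7,2,1,5,4,6) (8,7,2,1,5,6,4) (8,7,2,1,6,4,5) (8,7,2,1,6,5,4) — 12.
Robotics=day 4: (7,8,2,1,5,3,6) (7,8,2,1,5,6,3) (7,8,2,1,6,3,5) (7,8,2,1,6,5,3) (7,8,3,1,5,6,2) (7,8,3,1,6,5,2) (8,5,2,1,7,3,6) (8,5,2,1,7,6,3) (8,5,3,1,7,6,2) (8,6,2,1,7,3,5) (8,6,2,1,7,5,3) (8,6,3,1,7,5,2) (8,7,2,1,5,3,6) (8,7,2,1,5,6,3) (8,7,2,1,6,3,5) (8,7,2,1,6,5,3) (8,7,3,1,5,6,2) (8,7,3,1,6,5,2) — 18.
Robotics=day 5: (7,8,2,1,6,3,4) (7,8,2,1,6,4,3) (7,8,3,1,6,4,2) (7,8,4,1,6,3,2) (8,6,2,1,7,3,4) (8,6,2,1,7,4,3) (8,6,3,1,7,4,2) (8,6,4,1,7,3,2) (8,7,2,1,6,3,4) (8,7,2,1,6,4,3) (8,7,3,1,6,4,2) (8,7,4,1,6,3,2) — 12.
Robotics=day 6: (8,5,2,1,7,3,4) (8,5,2,1,7,4,3) (8,5,3,1,7,4,2) (8,5,4,1,7,3,2) — 4.
Summing: 12 + 18 + 12 + 4 = 46.

46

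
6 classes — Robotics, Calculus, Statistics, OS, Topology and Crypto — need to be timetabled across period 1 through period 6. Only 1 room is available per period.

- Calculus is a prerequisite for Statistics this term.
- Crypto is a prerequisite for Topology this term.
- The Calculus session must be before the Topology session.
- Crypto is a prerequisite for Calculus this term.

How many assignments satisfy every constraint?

Splitting on Calculus: it can be period 2 (24), period 3 (24), period 4 (12). Listing each branch's schedules as (Robotics, Statistics, OS, Topology, Crypto) by period number:
Calculus=period 2: (3,4,5,6,1) (3,4,6,5,1) (3,5,4,6,1) (3,5,6,4,1) (3,6,4,5,1) (3,6,5,4,1) (4,3,5,6,1) (4,3,6,5,1) (4,5,3,6,1) (4,5,6,3,1) (4,6,3,5,1) (4,6,5,3,1) (5,3,4,6,1) (5,3,6,4,1) (5,4,3,6,1) (5,4,6,3,1) (5,6,3,4,1) (5,6,4,3,1) (6,3,4,5,1) (6,3,5,4,1) (6,4,3,5,1) (6,4,5,3,1) (6,5,3,4,1) (6,5,4,3,1) — 24.
Calculus=period 3: (1,4,5,6,2) (1,4,6,5,2) (1,5,4,6,2) (1,5,6,4,2) (1,6,4,5,2) (1,6,5,4,2) (2,4,5,6,1) (2,4,6,5,1) (2,5,4,6,1) (2,5,6,4,1) (2,6,4,5,1) (2,6,5,4,1) (4,5,1,6,2) (4,5,2,6,1) (4,6,1,5,2) (4,6,2,5,1) (5,4,1,6,2) (5,4,2,6,1) (5,6,1,4,2) (5,6,2,4,1) (6,4,1,5,2) (6,4,2,5,1) (6,5,1,4,2) (6,5,2,4,1) — 24.
Calculus=period 4: (1,5,2,6,3) (1,5,3,6,2) (1,6,2,5,3) (1,6,3,5,2) (2,5,1,6,3) (2,5,3,6,1) (2,6,1,5,3) (2,6,3,5,1) (3,5,1,6,2) (3,5,2,6,1) (3,6,1,5,2) (3,6,2,5,1) — 12.
Summing: 24 + 24 + 12 = 60.

60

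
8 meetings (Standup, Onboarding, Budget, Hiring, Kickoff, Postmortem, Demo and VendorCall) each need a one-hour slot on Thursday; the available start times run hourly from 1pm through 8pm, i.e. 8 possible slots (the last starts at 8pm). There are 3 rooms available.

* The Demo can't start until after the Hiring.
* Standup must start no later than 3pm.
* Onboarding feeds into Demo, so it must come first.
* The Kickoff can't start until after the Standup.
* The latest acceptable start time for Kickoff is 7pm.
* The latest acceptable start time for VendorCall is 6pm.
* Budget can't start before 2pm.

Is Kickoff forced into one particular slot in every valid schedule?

Kickoff can be 2pm (e.g. Demo in 3pm; Postmortem in 3pm; VendorCall in 1pm; Onboarding in 1pm; Kickoff in 2pm; Budget in 2pm; Hiring in 2pm; Standup in 1pm) or 3pm (e.g. Hiring in 2pm, Budget in 2pm, Kickoff in 3pm, Standup in 1pm, Postmortem in 2pm, Demo in 3pm, Onboarding in 1pm, VendorCall in 1pm).

No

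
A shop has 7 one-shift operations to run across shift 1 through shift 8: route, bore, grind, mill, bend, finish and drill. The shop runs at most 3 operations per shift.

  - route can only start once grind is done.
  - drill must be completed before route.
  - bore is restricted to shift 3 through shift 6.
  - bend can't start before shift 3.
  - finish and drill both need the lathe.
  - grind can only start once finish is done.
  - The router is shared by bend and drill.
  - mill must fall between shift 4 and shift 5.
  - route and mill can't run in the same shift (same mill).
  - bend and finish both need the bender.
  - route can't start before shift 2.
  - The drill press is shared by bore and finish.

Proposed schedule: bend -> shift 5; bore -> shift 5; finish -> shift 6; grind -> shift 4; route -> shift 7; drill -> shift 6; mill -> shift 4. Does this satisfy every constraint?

No — it violates: grind can only start once finish is done

bore is restricted to shift 3 through shift 6 — holds.
bend can't start before shift 3 — holds.
route can only start once grind is done — holds.
bend and finish both need the bender — holds.
drill must be completed before route — holds.
The shop runs at most 3 operations per shift — holds.
grind can only start once finish is done — violated.
route and mill can't run in the same shift (same mill) — holds.
The drill press is shared by bore and finish — holds.
mill must fall between shift 4 and shift 5 — holds.
The router is shared by bend and drill — holds.
route can't start before shift 2 — holds.
finish and drill both need the lathe — violated.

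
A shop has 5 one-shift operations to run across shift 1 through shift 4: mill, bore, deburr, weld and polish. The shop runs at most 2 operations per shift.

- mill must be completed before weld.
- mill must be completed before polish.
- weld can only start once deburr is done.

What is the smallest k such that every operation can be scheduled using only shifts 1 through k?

3 shifts

The precedence chain requires at least 2 distinct shifts.
With at most 2 per shift and 5 operations, at least 3 shifts are needed.
3 works (last occupied shift: shift 3): for example mill=shift 1; bore=shift 3; polish=shift 2; deburr=shift 1; weld=shift 2.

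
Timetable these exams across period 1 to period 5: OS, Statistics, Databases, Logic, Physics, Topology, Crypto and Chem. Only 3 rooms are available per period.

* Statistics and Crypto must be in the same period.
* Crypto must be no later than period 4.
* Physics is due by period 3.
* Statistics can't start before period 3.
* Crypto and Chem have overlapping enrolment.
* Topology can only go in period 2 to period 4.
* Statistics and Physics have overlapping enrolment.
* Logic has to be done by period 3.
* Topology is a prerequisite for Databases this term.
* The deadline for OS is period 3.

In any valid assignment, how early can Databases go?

Precedence pushes Databases to at least period 3.
Databases at period 3 is achievable: Crypto -> period 3; Databases -> period 3; Topology -> period 2; Chem -> period 2; Physics -> period 1; Logic -> period 1; OS -> period 1; Statistics -> period 3.

period 3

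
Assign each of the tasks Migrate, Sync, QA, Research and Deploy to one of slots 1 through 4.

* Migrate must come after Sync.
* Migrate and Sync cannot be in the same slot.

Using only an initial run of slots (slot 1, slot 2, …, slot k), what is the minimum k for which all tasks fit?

2 slots

The precedence chain requires at least 2 distinct slots.
2 works (last occupied slot: 2): for example Sync -> 1, Migrate -> 2, QA -> 1, Deploy -> 1, Research -> 1.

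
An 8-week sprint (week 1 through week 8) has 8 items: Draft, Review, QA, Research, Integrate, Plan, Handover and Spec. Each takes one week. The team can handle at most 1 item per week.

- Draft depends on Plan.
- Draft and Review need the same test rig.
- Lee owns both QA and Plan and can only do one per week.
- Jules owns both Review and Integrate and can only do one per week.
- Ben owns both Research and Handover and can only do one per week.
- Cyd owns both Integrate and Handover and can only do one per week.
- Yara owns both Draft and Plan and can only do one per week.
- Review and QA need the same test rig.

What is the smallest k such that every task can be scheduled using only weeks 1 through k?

The precedence chain requires at least 2 distinct weeks.
With at most 1 per week and 8 tasks, at least 8 weeks are needed.
8 works (last occupied week: week 8): for example Research in week 5; Spec in week 8; Plan in week 1; Draft in week 2; Integrate in week 6; QA in week 4; Handover in week 7; Review in week 3.

8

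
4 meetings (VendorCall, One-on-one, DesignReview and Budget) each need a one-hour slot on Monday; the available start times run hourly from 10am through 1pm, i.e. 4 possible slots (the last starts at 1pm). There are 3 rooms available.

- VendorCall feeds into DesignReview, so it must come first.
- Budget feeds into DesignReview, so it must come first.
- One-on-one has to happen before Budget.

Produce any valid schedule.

VendorCall=10am; Budget=11am; DesignReview=12pm; One-on-one=10am

Checking: One-on-one(10am) before Budget(11am); VendorCall(10am) before DesignReview(12pm); Budget(11am) before DesignReview(12pm); max 2 per slot (cap 3).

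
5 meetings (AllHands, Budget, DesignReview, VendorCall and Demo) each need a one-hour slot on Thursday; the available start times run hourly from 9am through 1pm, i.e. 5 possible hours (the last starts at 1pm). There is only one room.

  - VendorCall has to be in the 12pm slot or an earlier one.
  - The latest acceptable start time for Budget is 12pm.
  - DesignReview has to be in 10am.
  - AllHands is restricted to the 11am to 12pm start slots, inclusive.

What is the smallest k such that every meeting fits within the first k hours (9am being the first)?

With at most 1 per hour and 5 meetings, at least 5 hours are needed.
AllHands can't be placed before 11am — that is hour 3 counting from 9am — so the schedule must run through at least 3 hours.
5 works (last occupied hour: 1pm): for example VendorCall -> 12pm, AllHands -> 11am, Budget -> 9am, Demo -> 1pm, DesignReview -> 10am.

5 hours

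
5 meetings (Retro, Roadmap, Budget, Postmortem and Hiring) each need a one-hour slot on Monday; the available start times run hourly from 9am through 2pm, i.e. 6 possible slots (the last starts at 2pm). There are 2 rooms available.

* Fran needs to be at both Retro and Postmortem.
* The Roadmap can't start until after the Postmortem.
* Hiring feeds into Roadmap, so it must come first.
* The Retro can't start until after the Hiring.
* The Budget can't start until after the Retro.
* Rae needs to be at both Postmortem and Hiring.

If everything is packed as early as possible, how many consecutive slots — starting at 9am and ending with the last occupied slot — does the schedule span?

The precedence chain requires at least 3 distinct slots.
With at most 2 per slot and 5 meetings, at least 3 slots are needed.
Could 3 slots be enough, i.e. nothing placed later than 11am? No: Retro must come after Hiring (at 9am or later) → {10am, 11am}; Hiring must come before Retro (at 11am or earlier) → {9am, 10am}; Roadmap must come after Hiring (at 9am or later) → {10am, 11am}; Budget must come after Retro (at 10am or later) → {11am}; Retro must come before Budget (at 11am or earlier) → {10am}; Postmortem must come before Roadmap (at 11am or earlier) → {9am, 10am}; Postmortem can't share with Retro (10am) → {9am}; Hiring must come before Retro (at 10am or earlier) → {9am}; Hiring can't share with Postmortem (9am) → nothing is left.
So 3 slots is not enough.
4 works (last occupied slot: 12pm): for example Budget=11am, Retro=10am, Postmortem=11am, Roadmap=12pm, Hiring=9am.

4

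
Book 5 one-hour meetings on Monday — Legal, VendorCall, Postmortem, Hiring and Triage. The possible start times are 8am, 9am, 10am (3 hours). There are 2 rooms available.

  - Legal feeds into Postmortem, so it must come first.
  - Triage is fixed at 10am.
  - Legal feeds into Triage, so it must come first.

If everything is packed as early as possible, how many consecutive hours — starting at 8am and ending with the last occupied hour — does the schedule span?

The precedence chain requires at least 2 distinct hours.
With at most 2 per hour and 5 meetings, at least 3 hours are needed.
Triage can't be placed before 10am — that is hour 3 counting from 8am — so the schedule must run through at least 3 hours.
3 works (last occupied hour: 10am): for example Legal=8am; Triage=10am; Postmortem=9am; Hiring=9am; VendorCall=8am.

3 hours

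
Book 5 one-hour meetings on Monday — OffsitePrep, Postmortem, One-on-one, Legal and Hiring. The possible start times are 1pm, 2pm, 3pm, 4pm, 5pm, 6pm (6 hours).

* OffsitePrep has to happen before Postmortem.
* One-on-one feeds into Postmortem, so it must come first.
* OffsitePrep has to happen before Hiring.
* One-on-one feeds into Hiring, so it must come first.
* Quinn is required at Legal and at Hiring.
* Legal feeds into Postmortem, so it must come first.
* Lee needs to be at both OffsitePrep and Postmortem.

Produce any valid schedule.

Legal=1pm, Hiring=2pm, OffsitePrep=1pm, Postmortem=2pm, One-on-one=1pm

Checking: OffsitePrep(1pm) before Hiring(2pm); One-on-one(1pm) before Hiring(2pm); One-on-one(1pm) before Postmortem(2pm); OffsitePrep(1pm) before Postmortem(2pm); Legal(1pm) before Postmortem(2pm); OffsitePrep(1pm) != Postmortem(2pm); Legal(1pm) != Hiring(2pm).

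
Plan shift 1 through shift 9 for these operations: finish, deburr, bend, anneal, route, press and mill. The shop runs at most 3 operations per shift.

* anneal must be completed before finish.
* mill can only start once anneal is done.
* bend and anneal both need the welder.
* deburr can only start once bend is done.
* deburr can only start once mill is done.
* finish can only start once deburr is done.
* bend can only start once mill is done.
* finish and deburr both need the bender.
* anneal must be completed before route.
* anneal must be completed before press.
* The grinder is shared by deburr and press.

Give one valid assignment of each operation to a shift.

press in shift 2; bend in shift 3; finish in shift 5; anneal in shift 1; mill in shift 2; route in shift 2; deburr in shift 4

Checking: mill(shift 2) before bend(shift 3); anneal(shift 1) before mill(shift 2); anneal(shift 1) before route(shift 2); anneal(shift 1) before finish(shift 5); bend(shift 3) before deburr(shift 4); anneal(shift 1) before press(shift 2); deburr(shift 4) before finish(shift 5); mill(shift 2) before deburr(shift 4); finish(shift 5) != deburr(shift 4); deburr(shift 4) != press(shift 2); bend(shift 3) != anneal(shift 1); max 3 per shift (cap 3).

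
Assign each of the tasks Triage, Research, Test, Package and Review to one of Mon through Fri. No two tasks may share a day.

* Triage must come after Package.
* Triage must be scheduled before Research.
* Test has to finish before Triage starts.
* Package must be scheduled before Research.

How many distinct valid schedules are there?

Splitting on Triage: it can be Wed (4), Thu (6). Listing each branch's schedules as (Research, Test, Package, Review):
Triage=Wed: (Thu,Mon,Tue,Fri) (Thu,Tue,Mon,Fri) (Fri,Mon,Tue,Thu) (Fri,Tue,Mon,Thu) — 4.
Triage=Thu: (Fri,Mon,Tue,Wed) (Fri,Mon,Wed,Tue) (Fri,Tue,Mon,Wed) (Fri,Tue,Wed,Mon) (Fri,Wed,Mon,Tue) (Fri,Wed,Tue,Mon) — 6.
Summing: 4 + 6 = 10.

10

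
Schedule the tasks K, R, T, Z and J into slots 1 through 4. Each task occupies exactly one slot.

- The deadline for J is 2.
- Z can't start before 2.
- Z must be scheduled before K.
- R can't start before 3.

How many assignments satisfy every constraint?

Splitting on K: it can be 3 (16), 4 (32). Listing each branch's schedules as (R, T, Z, J):
K=3: (3,1,2,1) (3,1,2,2) (3,2,2,1) (3,2,2,2) (3,3,2,1) (3,3,2,2) (3,4,2,1) (3,4,2,2) (4,1,2,1) (4,1,2,2) (4,2,2,1) (4,2,2,2) (4,3,2,1) (4,3,2,2) (4,4,2,1) (4,4,2,2) — 16.
K=4: (3,1,2,1) (3,1,2,2) (3,1,3,1) (3,1,3,2) (3,2,2,1) (3,2,2,2) (3,2,3,1) (3,2,3,2) (3,3,2,1) (3,3,2,2) (3,3,3,1) (3,3,3,2) (3,4,2,1) (3,4,2,2) (3,4,3,1) (3,4,3,2) (4,1,2,1) (4,1,2,2) (4,1,3,1) (4,1,3,2) (4,2,2,1) (4,2,2,2) (4,2,3,1) (4,2,3,2) (4,3,2,1) (4,3,2,2) (4,3,3,1) (4,3,3,2) (4,4,2,1) (4,4,2,2) (4,4,3,1) (4,4,3,2) — 32.
Summing: 16 + 32 = 48.

48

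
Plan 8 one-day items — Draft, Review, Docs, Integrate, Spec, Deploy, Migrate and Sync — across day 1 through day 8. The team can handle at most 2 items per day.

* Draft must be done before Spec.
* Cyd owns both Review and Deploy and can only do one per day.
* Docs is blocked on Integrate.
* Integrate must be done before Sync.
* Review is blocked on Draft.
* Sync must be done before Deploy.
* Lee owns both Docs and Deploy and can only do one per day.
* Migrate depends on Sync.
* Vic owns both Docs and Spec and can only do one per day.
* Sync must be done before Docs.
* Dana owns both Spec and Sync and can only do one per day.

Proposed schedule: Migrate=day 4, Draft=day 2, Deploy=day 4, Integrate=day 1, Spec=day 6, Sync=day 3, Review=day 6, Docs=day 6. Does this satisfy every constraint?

Invalid. Vic owns both Docs and Spec and can only do one per day.

The team can handle at most 2 items per day — violated.
Lee owns both Docs and Deploy and can only do one per day — holds.
Cyd owns both Review and Deploy and can only do one per day — holds.
Sync must be done before Docs — holds.
Dana owns both Spec and Sync and can only do one per day — holds.
Integrate must be done before Sync — holds.
Docs is blocked on Integrate — holds.
Vic owns both Docs and Spec and can only do one per day — violated.
Draft must be done before Spec — holds.
Review is blocked on Draft — holds.
Sync must be done before Deploy — holds.
Migrate depends on Sync — holds.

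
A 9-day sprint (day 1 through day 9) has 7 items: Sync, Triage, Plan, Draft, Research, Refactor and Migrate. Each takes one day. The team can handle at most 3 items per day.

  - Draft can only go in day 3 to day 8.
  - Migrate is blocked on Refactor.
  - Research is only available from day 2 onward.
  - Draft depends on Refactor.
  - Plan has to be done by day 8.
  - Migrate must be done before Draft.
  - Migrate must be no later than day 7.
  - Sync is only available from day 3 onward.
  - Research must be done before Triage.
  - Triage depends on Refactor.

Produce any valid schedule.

Draft=day 3, Plan=day 1, Research=day 2, Migrate=day 2, Sync=day 3, Refactor=day 1, Triage=day 3

Checking: Refactor(day 1) before Migrate(day 2); Research(day 2) before Triage(day 3); Migrate(day 2) before Draft(day 3); Refactor(day 1) before Draft(day 3); Refactor(day 1) before Triage(day 3); Draft=day 3 in [day 3,day 8]; Plan=day 1 in [day 1,day 8]; Migrate=day 2 in [day 1,day 7]; Research=day 2 in [day 2,day 9]; Sync=day 3 in [day 3,day 9]; max 3 per day (cap 3).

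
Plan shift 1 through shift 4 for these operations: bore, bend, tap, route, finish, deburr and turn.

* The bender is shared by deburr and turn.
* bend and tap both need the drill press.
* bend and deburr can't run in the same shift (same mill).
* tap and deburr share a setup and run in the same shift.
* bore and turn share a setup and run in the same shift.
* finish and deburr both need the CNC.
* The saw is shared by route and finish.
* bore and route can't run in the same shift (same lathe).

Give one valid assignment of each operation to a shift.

turn=shift 1, bore=shift 1, finish=shift 1, deburr=shift 2, bend=shift 1, tap=shift 2, route=shift 2

Checking: finish(shift 1) != deburr(shift 2); bend(shift 1) != deburr(shift 2); deburr(shift 2) != turn(shift 1); bend(shift 1) != tap(shift 2); route(shift 2) != finish(shift 1); bore(shift 1) != route(shift 2); bore = turn = shift 1; tap = deburr = shift 2.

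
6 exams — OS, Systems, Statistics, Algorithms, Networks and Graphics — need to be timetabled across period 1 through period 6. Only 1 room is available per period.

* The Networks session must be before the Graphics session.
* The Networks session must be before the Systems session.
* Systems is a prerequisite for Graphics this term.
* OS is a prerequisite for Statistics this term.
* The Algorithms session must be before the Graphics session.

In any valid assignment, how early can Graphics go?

period 4

Precedence pushes Graphics to at least period 3.
Graphics at period 4 is achievable: Systems=period 2; Algorithms=period 3; OS=period 5; Graphics=period 4; Statistics=period 6; Networks=period 1.
Nothing earlier works — the capacity limit rule out every period before period 4.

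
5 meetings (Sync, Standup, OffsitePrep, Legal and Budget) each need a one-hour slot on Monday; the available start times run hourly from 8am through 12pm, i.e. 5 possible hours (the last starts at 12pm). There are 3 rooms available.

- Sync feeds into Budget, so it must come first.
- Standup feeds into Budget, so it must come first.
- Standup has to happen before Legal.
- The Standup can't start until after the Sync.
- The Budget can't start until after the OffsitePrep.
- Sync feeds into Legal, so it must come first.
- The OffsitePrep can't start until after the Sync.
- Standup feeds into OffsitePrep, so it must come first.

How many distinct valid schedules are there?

Splitting on Sync: it can be 8am (11), 9am (2). Listing each branch's schedules as (Standup, OffsitePrep, Legal, Budget):
Sync=8am: (9am,10am,10am,11am) (9am,10am,10am,12pm) (9am,10am,11am,11am) (9am,10am,11am,12pm) (9am,10am,12pm,11am) (9am,10am,12pm,12pm) (9am,11am,10am,12pm) (9am,11am,11am,12pm) (9am,11am,12pm,12pm) (10am,11am,11am,12pm) (10am,11am,12pm,12pm) — 11.
Sync=9am: (10am,11am,11am,12pm) (10am,11am,12pm,12pm) — 2.
Summing: 11 + 2 = 13.

13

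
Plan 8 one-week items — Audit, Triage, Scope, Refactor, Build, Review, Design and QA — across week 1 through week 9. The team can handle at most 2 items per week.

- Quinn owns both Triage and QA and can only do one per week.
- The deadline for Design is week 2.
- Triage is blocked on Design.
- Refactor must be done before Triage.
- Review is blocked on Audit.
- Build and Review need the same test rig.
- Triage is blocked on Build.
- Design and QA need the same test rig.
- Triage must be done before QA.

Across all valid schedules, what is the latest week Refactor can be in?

Downstream work caps Refactor at week 7.
Refactor at week 7 is achievable: Build=week 2, QA=week 9, Refactor=week 7, Review=week 3, Scope=week 2, Design=week 1, Triage=week 8, Audit=week 1.

week 7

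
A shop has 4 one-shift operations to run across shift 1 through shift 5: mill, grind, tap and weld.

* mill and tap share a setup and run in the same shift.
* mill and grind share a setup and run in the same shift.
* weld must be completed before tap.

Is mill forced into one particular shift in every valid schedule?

No

mill can be shift 2 (e.g. mill=shift 2; weld=shift 1; tap=shift 2; grind=shift 2) or shift 3 (e.g. weld=shift 1; grind=shift 3; mill=shift 3; tap=shift 3).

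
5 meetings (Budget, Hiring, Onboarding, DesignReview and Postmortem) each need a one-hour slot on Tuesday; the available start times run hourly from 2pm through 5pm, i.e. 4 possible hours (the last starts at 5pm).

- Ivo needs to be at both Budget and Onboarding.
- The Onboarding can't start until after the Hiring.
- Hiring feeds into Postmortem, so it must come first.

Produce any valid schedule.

Hiring in 2pm; Postmortem in 3pm; Budget in 2pm; DesignReview in 2pm; Onboarding in 3pm

Checking: Hiring(2pm) before Postmortem(3pm); Hiring(2pm) before Onboarding(3pm); Budget(2pm) != Onboarding(3pm).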